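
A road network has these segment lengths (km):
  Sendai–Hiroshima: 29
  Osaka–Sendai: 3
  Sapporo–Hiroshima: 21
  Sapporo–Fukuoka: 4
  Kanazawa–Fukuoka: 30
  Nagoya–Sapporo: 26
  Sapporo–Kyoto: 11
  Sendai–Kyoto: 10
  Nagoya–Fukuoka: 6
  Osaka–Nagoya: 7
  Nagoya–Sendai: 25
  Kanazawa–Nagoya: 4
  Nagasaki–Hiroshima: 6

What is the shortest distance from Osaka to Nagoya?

Comparing a few candidate routes:
Osaka → Sendai → Nagoya: 3 + 25 = 28
Osaka → Sendai → Kyoto → Sapporo → Fukuoka → Nagoya: 3 + 10 + 11 + 4 + 6 = 34
Osaka → Sendai → Kyoto → Sapporo → Nagoya: 3 + 10 + 11 + 26 = 50
Osaka → Nagoya: 7
Best route has total 7 km.

7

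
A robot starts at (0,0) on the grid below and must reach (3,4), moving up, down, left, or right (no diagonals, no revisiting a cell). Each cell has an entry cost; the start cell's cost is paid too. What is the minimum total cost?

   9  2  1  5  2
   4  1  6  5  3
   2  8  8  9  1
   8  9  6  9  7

Best path: (0,0) -> (0,1) -> (0,2) -> (0,3) -> (0,4) -> (1,4) -> (2,4) -> (3,4)
Cost: 9 + 2 + 1 + 5 + 2 + 3 + 1 + 7 = 30

30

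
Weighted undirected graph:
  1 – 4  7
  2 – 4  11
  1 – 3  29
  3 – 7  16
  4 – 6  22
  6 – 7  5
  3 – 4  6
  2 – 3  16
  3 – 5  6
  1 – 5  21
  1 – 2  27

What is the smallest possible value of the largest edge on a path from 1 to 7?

16

Comparing a few candidate routes:
1 -> 5 -> 3 -> 4 -> 6 -> 7: max(21, 6, 6, 22, 5) = 22
1 -> 4 -> 3 -> 7: max(7, 6, 16) = 16
1 -> 4 -> 2 -> 3 -> 7: max(7, 11, 16, 16) = 16
1 -> 5 -> 3 -> 2 -> 4 -> 6 -> 7: max(21, 6, 16, 11, 22, 5) = 22
1 -> 5 -> 3 -> 7: max(21, 6, 16) = 21
Smallest bottleneck: 16.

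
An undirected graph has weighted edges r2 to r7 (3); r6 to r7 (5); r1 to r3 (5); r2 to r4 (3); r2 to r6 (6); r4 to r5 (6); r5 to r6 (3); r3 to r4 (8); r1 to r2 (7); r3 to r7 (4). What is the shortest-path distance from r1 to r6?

13

Comparing a few candidate routes:
r1 → r2 → r7 → r6: 7 + 3 + 5 = 15
r1 → r3 → r7 → r2 → r6: 5 + 4 + 3 + 6 = 18
r1 → r2 → r6: 7 + 6 = 13
r1 → r3 → r7 → r6: 5 + 4 + 5 = 14
The minimum is 13.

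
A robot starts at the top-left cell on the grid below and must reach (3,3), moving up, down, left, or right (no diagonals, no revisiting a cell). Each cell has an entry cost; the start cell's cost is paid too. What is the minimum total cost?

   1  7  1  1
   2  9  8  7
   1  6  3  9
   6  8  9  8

Take [0,0] → [1,0] → [2,0] → [2,1] → [2,2] → [2,3] → [3,3] for a total of 1 + 2 + 1 + 6 + 3 + 9 + 8 = 30.

30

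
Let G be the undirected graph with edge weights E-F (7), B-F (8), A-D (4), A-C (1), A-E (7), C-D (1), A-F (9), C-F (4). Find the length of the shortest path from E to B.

Comparing a few candidate routes:
E - A - C - F - B: 7 + 1 + 4 + 8 = 20
E - F - B: 7 + 8 = 15
E - A - D - C - F - B: 7 + 4 + 1 + 4 + 8 = 24
Shortest: 15.

15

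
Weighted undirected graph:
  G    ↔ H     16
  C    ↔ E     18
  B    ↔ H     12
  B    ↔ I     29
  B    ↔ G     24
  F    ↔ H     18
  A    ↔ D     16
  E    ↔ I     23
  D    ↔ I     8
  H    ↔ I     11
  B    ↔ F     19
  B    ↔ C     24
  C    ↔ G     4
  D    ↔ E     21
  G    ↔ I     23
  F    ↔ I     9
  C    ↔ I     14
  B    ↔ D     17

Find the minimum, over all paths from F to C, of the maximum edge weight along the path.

14

Comparing a few candidate routes:
F - H - I - C: max(18, 11, 14) = 18
F - I - C: max(9, 14) = 14
F - I - H - G - C: max(9, 11, 16, 4) = 16
F - I - D - B - H - G - C: max(9, 8, 17, 12, 16, 4) = 17
Smallest bottleneck: 14.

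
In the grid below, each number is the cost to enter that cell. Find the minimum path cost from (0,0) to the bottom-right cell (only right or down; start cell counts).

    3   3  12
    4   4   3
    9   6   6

Path [0,0] [0,1] [1,1] [1,2] [2,2]: 3 + 3 + 4 + 3 + 6 = 19.

19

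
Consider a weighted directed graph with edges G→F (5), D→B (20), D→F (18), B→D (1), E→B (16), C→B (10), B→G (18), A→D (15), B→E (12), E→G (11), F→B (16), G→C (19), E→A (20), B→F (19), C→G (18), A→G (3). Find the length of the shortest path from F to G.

34

Candidate routes:
F → B → G: 16 + 18 = 34
F → B → E → A → G: 16 + 12 + 20 + 3 = 51
F → B → E → G: 16 + 12 + 11 = 39
Shortest: 34.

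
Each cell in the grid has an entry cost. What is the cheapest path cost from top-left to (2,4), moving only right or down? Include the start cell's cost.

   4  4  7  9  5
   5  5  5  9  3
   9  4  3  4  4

One optimal route is r0c0 → r0c1 → r1c1 → r2c1 → r2c2 → r2c3 → r2c4.
Its cost is 4 + 4 + 5 + 4 + 3 + 4 + 4 = 28.
(Top row then right column would cost 36.)

28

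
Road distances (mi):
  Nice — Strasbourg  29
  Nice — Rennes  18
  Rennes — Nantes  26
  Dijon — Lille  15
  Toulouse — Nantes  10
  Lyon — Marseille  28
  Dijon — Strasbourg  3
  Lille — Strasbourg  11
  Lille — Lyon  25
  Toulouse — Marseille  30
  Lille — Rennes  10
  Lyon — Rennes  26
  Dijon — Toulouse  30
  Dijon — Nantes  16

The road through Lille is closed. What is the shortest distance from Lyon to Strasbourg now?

71

Comparing a few candidate routes:
Lyon -> Marseille -> Toulouse -> Dijon -> Strasbourg: 28 + 30 + 30 + 3 = 91
Lyon -> Rennes -> Nantes -> Dijon -> Strasbourg: 26 + 26 + 16 + 3 = 71
Lyon -> Marseille -> Toulouse -> Nantes -> Dijon -> Strasbourg: 28 + 30 + 10 + 16 + 3 = 87
Lyon -> Marseille -> Toulouse -> Nantes -> Rennes -> Nice -> Strasbourg: 28 + 30 + 10 + 26 + 18 + 29 = 141
Lyon -> Rennes -> Nantes -> Toulouse -> Dijon -> Strasbourg: 26 + 26 + 10 + 30 + 3 = 95
Lyon -> Rennes -> Nice -> Strasbourg: 26 + 18 + 29 = 73
Shortest: 71 mi.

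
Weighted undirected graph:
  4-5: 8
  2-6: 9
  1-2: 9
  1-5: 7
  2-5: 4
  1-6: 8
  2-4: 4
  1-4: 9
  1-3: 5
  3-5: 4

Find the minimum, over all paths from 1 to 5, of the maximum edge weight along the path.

Some routes from 1 to 5:
1→5: max(7) = 7
1→4→2→5: max(9, 4, 4) = 9
1→4→5: max(9, 8) = 9
1→3→5: max(5, 4) = 5
Best route has worst link 5.

5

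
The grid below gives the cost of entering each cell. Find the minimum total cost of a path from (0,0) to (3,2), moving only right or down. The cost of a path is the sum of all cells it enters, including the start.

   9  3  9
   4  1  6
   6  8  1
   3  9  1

Path (0,0) (0,1) (1,1) (1,2) (2,2) (3,2): 9 + 3 + 1 + 6 + 1 + 1 = 21.
For comparison, the top-then-right route costs 29.

21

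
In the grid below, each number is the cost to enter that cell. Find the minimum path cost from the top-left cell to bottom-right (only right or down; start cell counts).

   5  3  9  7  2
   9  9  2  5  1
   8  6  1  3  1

24

Best path: (0,0) (0,1) (0,2) (1,2) (2,2) (2,3) (2,4)
Cost: 5 + 3 + 9 + 2 + 1 + 3 + 1 = 24
(Top row then right column would cost 28.)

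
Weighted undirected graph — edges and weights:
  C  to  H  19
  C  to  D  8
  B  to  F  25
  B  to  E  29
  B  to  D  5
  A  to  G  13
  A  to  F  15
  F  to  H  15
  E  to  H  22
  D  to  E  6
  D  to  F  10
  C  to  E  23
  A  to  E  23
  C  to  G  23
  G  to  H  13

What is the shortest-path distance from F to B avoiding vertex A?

15

Some routes from F to B avoiding A:
F - D - E - B: 10 + 6 + 29 = 45
F - D - B: 10 + 5 = 15
F - H - E - D - B: 15 + 22 + 6 + 5 = 48
F - B: 25
F - H - C - D - B: 15 + 19 + 8 + 5 = 47
Shortest: 15.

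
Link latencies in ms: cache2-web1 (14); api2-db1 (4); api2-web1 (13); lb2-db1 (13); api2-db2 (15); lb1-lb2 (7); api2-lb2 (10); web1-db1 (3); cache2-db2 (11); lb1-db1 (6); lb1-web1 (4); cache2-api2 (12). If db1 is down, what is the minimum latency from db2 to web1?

25

Candidate routes:
db2→cache2→api2→web1: 11 + 12 + 13 = 36
db2→cache2→api2→lb2→lb1→web1: 11 + 12 + 10 + 7 + 4 = 44
db2→api2→lb2→lb1→web1: 15 + 10 + 7 + 4 = 36
db2→api2→cache2→web1: 15 + 12 + 14 = 41
db2→api2→web1: 15 + 13 = 28
db2→cache2→web1: 11 + 14 = 25
The minimum is 25 ms.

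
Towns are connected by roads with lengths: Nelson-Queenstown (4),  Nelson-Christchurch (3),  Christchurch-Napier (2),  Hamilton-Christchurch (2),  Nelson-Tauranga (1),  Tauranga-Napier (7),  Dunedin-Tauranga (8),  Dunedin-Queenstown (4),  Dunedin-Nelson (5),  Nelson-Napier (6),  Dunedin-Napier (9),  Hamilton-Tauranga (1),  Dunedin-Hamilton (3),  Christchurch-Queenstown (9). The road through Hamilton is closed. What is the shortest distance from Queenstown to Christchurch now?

Some routes from Queenstown to Christchurch avoiding Hamilton:
Queenstown→Dunedin→Nelson→Christchurch: 4 + 5 + 3 = 12
Queenstown→Nelson→Christchurch: 4 + 3 = 7
Queenstown→Christchurch: 9
Queenstown→Nelson→Tauranga→Napier→Christchurch: 4 + 1 + 7 + 2 = 14
Queenstown→Dunedin→Napier→Christchurch: 4 + 9 + 2 = 15
Queenstown→Nelson→Napier→Christchurch: 4 + 6 + 2 = 12
Best route has total 7.

7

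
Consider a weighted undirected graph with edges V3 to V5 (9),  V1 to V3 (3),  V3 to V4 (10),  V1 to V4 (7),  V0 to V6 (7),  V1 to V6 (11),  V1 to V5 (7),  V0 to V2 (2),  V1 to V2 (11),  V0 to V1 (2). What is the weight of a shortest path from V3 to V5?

9

Candidate routes:
V3-V5: 9
V3-V4-V1-V5: 10 + 7 + 7 = 24
V3-V1-V5: 3 + 7 = 10
Best route has total 9.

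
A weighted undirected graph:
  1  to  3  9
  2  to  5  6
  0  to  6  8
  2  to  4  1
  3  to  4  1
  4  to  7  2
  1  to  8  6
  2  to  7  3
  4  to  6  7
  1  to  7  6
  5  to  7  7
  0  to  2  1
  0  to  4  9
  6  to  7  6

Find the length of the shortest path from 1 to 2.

Comparing a few candidate routes:
1 → 7 → 2: 6 + 3 = 9
1 → 7 → 4 → 0 → 2: 6 + 2 + 9 + 1 = 18
1 → 3 → 4 → 2: 9 + 1 + 1 = 11
1 → 7 → 4 → 2: 6 + 2 + 1 = 9
1 → 3 → 4 → 7 → 2: 9 + 1 + 2 + 3 = 15
The minimum is 9.

9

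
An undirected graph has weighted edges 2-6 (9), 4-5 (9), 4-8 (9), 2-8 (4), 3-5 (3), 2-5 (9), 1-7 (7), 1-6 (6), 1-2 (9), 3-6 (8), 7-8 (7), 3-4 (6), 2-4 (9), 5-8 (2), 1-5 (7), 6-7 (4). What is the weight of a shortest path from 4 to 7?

16

A few of the 4→7 routes:
4 → 8 → 7: 9 + 7 = 16
4 → 3 → 5 → 8 → 7: 6 + 3 + 2 + 7 = 18
4 → 3 → 6 → 7: 6 + 8 + 4 = 18
Shortest: 16.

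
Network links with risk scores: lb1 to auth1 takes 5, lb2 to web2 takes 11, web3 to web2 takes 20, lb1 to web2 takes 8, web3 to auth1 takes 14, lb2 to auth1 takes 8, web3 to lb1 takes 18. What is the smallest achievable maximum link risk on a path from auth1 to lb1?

5

Comparing a few candidate routes:
auth1 -> web3 -> lb1: max(14, 18) = 18
auth1 -> lb2 -> web2 -> lb1: max(8, 11, 8) = 11
auth1 -> lb1: max(5) = 5
Best route has worst link 5.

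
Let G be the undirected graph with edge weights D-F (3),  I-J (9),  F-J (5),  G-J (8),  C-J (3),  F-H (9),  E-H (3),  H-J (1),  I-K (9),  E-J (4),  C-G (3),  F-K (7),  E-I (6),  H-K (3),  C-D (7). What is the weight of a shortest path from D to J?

8

Comparing a few candidate routes:
D-F-J: 3 + 5 = 8
D-F-H-J: 3 + 9 + 1 = 13
D-C-J: 7 + 3 = 10
The minimum is 8.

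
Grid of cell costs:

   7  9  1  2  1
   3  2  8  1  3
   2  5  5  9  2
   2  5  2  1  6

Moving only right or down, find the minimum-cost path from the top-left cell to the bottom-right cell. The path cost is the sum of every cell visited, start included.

28

Cheapest: [0,0] [1,0] [2,0] [3,0] [3,1] [3,2] [3,3] [3,4]
  7 + 3 + 2 + 2 + 5 + 2 + 1 + 6 = 28
(Top row then right column would cost 31.)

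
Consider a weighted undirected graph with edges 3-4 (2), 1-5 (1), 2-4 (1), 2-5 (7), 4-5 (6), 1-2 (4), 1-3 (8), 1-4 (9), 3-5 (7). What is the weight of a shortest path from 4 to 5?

6

Checking several routes:
4 - 3 - 5: 2 + 7 = 9
4 - 2 - 5: 1 + 7 = 8
4 - 1 - 5: 9 + 1 = 10
4 - 5: 6
4 - 2 - 1 - 5: 1 + 4 + 1 = 6
The minimum is 6.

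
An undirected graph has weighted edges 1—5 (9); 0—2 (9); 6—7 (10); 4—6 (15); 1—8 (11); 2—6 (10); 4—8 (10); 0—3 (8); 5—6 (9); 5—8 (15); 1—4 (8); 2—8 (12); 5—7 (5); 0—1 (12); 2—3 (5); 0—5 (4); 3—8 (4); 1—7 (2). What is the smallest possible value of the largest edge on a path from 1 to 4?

A few of the 1→4 routes:
1-7-5-0-2-3-8-4: max(2, 5, 4, 9, 5, 4, 10) = 10
1-7-5-0-3-8-4: max(2, 5, 4, 8, 4, 10) = 10
1-7-5-6-2-0-3-8-4: max(2, 5, 9, 10, 9, 8, 4, 10) = 10
1-4: max(8) = 8
1-7-5-6-2-3-8-4: max(2, 5, 9, 10, 5, 4, 10) = 10
Smallest bottleneck: 8.

8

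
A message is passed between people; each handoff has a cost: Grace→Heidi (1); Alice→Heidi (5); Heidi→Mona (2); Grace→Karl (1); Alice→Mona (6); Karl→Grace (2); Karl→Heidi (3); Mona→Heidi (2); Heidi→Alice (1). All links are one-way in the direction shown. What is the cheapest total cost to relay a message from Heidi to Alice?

1

Paths from Heidi to Alice:
Heidi → Alice: 1
Shortest: 1.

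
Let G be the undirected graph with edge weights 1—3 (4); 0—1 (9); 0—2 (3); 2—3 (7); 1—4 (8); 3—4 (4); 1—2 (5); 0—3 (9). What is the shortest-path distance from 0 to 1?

8

A few of the 0→1 routes:
0-3-2-1: 9 + 7 + 5 = 21
0-2-1: 3 + 5 = 8
0-1: 9
0-3-1: 9 + 4 = 13
0-2-3-1: 3 + 7 + 4 = 14
Best route has total 8.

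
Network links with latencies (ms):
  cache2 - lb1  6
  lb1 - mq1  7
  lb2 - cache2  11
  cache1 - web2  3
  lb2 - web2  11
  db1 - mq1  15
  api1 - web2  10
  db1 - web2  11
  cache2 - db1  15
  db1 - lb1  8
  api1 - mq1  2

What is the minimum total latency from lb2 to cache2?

11

Some routes from lb2 to cache2:
lb2-web2-db1-mq1-lb1-cache2: 11 + 11 + 15 + 7 + 6 = 50
lb2-web2-api1-mq1-lb1-cache2: 11 + 10 + 2 + 7 + 6 = 36
lb2-cache2: 11
lb2-web2-db1-cache2: 11 + 11 + 15 = 37
lb2-web2-db1-lb1-cache2: 11 + 11 + 8 + 6 = 36
lb2-web2-api1-mq1-db1-lb1-cache2: 11 + 10 + 2 + 15 + 8 + 6 = 52
Shortest: 11 ms.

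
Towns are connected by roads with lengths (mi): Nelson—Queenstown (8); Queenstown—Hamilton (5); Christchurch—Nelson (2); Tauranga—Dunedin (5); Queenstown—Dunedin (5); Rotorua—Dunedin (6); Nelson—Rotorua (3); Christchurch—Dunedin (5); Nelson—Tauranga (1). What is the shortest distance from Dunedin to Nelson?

Comparing a few candidate routes:
Dunedin - Rotorua - Nelson: 6 + 3 = 9
Dunedin - Tauranga - Nelson: 5 + 1 = 6
Dunedin - Christchurch - Nelson: 5 + 2 = 7
The minimum is 6 mi.

6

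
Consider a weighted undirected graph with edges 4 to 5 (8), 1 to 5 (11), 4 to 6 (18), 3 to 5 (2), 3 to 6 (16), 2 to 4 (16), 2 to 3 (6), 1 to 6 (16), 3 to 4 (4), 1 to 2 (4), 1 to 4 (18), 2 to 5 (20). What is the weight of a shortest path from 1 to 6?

Checking several routes:
1 → 5 → 3 → 6: 11 + 2 + 16 = 29
1 → 2 → 3 → 6: 4 + 6 + 16 = 26
1 → 6: 16
The minimum is 16.

16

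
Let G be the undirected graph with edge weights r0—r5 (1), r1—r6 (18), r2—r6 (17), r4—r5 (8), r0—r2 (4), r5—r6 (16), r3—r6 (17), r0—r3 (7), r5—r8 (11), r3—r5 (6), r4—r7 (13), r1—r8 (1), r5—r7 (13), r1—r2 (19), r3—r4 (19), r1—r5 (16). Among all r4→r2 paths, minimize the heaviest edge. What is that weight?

8

Some routes from r4 to r2:
r4 -> r7 -> r5 -> r0 -> r2: max(13, 13, 1, 4) = 13
r4 -> r7 -> r5 -> r3 -> r0 -> r2: max(13, 13, 6, 7, 4) = 13
r4 -> r5 -> r3 -> r0 -> r2: max(8, 6, 7, 4) = 8
r4 -> r5 -> r0 -> r2: max(8, 1, 4) = 8
Best route has worst link 8.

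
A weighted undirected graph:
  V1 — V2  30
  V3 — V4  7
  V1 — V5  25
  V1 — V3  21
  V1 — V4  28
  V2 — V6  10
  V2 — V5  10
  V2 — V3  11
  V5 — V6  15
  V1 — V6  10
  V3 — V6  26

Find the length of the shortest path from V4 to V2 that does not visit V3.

Routes from V4 to V2 avoiding V3:
V4-V1-V5-V6-V2: 28 + 25 + 15 + 10 = 78
V4-V1-V6-V5-V2: 28 + 10 + 15 + 10 = 63
V4-V1-V2: 28 + 30 = 58
V4-V1-V6-V2: 28 + 10 + 10 = 48
V4-V1-V5-V2: 28 + 25 + 10 = 63
The minimum is 48.

48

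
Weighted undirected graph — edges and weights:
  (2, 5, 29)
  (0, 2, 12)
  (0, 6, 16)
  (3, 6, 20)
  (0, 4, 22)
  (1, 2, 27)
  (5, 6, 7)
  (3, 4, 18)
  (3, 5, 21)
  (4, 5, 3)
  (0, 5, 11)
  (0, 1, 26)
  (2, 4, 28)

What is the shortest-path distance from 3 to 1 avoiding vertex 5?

62

Some routes from 3 to 1 avoiding 5:
3 -> 6 -> 0 -> 1: 20 + 16 + 26 = 62
3 -> 4 -> 0 -> 2 -> 1: 18 + 22 + 12 + 27 = 79
3 -> 4 -> 2 -> 1: 18 + 28 + 27 = 73
3 -> 6 -> 0 -> 2 -> 1: 20 + 16 + 12 + 27 = 75
3 -> 4 -> 0 -> 1: 18 + 22 + 26 = 66
Best route has total 62.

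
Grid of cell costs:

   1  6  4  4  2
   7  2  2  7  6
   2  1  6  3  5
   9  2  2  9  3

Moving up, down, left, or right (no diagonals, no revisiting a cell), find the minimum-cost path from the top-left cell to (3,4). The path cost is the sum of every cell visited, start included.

Best path: [0,0] -> [0,1] -> [1,1] -> [2,1] -> [3,1] -> [3,2] -> [3,3] -> [3,4]
Cost: 1 + 6 + 2 + 1 + 2 + 2 + 9 + 3 = 26

26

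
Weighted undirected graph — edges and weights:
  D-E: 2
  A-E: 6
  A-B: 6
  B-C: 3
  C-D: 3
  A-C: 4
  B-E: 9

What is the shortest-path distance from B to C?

Checking several routes:
B - A - C: 6 + 4 = 10
B - E - D - C: 9 + 2 + 3 = 14
B - A - E - D - C: 6 + 6 + 2 + 3 = 17
B - C: 3
Best route has total 3.

3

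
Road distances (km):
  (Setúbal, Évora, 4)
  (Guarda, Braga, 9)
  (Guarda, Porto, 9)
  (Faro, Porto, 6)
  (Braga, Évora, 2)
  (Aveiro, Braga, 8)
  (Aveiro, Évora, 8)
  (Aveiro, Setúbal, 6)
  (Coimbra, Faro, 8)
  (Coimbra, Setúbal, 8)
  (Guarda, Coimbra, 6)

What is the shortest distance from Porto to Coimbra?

14

Some routes from Porto to Coimbra:
Porto - Guarda - Braga - Évora - Setúbal - Coimbra: 9 + 9 + 2 + 4 + 8 = 32
Porto - Guarda - Braga - Aveiro - Setúbal - Coimbra: 9 + 9 + 8 + 6 + 8 = 40
Porto - Guarda - Coimbra: 9 + 6 = 15
Porto - Faro - Coimbra: 6 + 8 = 14
Shortest: 14 km.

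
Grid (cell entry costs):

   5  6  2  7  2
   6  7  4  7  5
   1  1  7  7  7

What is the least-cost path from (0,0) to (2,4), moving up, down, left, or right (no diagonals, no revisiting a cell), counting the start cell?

Path (0,0) (0,1) (0,2) (0,3) (0,4) (1,4) (2,4): 5 + 6 + 2 + 7 + 2 + 5 + 7 = 34.

34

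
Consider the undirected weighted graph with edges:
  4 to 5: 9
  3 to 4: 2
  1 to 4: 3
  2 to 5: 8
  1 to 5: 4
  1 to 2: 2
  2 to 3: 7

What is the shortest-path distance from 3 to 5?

Candidate routes:
3-4-1-5: 2 + 3 + 4 = 9
3-4-5: 2 + 9 = 11
3-2-1-4-5: 7 + 2 + 3 + 9 = 21
3-2-1-5: 7 + 2 + 4 = 13
3-2-5: 7 + 8 = 15
3-4-1-2-5: 2 + 3 + 2 + 8 = 15
Best route has total 9.

9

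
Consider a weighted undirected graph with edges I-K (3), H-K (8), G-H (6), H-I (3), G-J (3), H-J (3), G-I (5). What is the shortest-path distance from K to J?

A few of the K→J routes:
K-I-H-J: 3 + 3 + 3 = 9
K-I-G-H-J: 3 + 5 + 6 + 3 = 17
K-H-J: 8 + 3 = 11
K-I-G-J: 3 + 5 + 3 = 11
K-I-H-G-J: 3 + 3 + 6 + 3 = 15
The minimum is 9.

9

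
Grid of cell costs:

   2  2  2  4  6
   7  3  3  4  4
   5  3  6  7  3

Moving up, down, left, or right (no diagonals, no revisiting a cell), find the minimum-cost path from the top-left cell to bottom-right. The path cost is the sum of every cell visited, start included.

20

Best path: (0,0) (0,1) (0,2) (1,2) (1,3) (1,4) (2,4)
Cost: 2 + 2 + 2 + 3 + 4 + 4 + 3 = 20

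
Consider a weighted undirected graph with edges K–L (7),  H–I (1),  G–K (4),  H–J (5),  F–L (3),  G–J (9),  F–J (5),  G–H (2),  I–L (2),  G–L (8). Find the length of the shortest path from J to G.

7

A few of the J→G routes:
J -> F -> L -> G: 5 + 3 + 8 = 16
J -> F -> L -> K -> G: 5 + 3 + 7 + 4 = 19
J -> G: 9
J -> H -> I -> L -> G: 5 + 1 + 2 + 8 = 16
J -> H -> G: 5 + 2 = 7
J -> F -> L -> I -> H -> G: 5 + 3 + 2 + 1 + 2 = 13
The minimum is 7.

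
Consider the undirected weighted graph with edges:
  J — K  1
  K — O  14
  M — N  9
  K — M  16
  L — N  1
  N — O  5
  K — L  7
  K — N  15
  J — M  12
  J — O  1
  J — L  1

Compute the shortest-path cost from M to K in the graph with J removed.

16

Candidate routes:
M-N-O-K: 9 + 5 + 14 = 28
M-N-L-K: 9 + 1 + 7 = 17
M-K: 16
M-N-K: 9 + 15 = 24
The minimum is 16.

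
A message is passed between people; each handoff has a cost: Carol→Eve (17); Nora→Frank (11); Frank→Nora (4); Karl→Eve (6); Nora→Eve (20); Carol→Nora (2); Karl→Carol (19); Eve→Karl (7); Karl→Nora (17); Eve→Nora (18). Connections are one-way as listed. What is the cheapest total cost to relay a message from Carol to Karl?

Paths from Carol to Karl:
Carol→Eve→Karl: 17 + 7 = 24
Carol→Nora→Eve→Karl: 2 + 20 + 7 = 29
Shortest: 24.

24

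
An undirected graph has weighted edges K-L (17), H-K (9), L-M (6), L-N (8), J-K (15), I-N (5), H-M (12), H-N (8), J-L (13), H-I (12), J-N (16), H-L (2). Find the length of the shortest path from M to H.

8

Some routes from M to H:
M-L-H: 6 + 2 = 8
M-H: 12
M-L-N-H: 6 + 8 + 8 = 22
The minimum is 8.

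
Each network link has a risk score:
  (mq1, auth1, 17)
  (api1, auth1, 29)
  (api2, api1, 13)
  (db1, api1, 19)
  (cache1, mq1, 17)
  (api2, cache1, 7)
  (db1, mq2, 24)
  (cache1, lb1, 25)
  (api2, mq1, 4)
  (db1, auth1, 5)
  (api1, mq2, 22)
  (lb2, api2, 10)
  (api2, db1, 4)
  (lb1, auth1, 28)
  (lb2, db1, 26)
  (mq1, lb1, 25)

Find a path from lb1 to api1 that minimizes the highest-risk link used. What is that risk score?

25

Checking several routes:
lb1→cache1→mq1→api2→db1→mq2→api1: max(25, 17, 4, 4, 24, 22) = 25
lb1→cache1→mq1→api2→api1: max(25, 17, 4, 13) = 25
lb1→cache1→mq1→auth1→db1→mq2→api1: max(25, 17, 17, 5, 24, 22) = 25
lb1→cache1→mq1→auth1→db1→api2→api1: max(25, 17, 17, 5, 4, 13) = 25
lb1→cache1→mq1→auth1→db1→api1: max(25, 17, 17, 5, 19) = 25
lb1→cache1→mq1→api2→db1→api1: max(25, 17, 4, 4, 19) = 25
Best route has worst link 25.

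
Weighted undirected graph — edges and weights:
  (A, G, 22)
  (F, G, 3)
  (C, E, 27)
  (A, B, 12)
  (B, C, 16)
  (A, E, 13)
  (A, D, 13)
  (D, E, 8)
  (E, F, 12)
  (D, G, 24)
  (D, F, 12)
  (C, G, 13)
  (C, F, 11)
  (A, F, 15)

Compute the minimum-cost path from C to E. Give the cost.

Checking several routes:
C -> E: 27
C -> G -> F -> E: 13 + 3 + 12 = 28
C -> F -> E: 11 + 12 = 23
Best route has total 23.

23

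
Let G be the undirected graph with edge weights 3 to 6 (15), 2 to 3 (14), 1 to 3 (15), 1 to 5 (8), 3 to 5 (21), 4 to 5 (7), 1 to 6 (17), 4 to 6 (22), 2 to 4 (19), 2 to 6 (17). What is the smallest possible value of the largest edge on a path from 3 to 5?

A few of the 3→5 routes:
3-2-6-1-5: max(14, 17, 17, 8) = 17
3-6-1-5: max(15, 17, 8) = 17
3-6-2-4-5: max(15, 17, 19, 7) = 19
3-1-5: max(15, 8) = 15
Best route has worst link 15.

15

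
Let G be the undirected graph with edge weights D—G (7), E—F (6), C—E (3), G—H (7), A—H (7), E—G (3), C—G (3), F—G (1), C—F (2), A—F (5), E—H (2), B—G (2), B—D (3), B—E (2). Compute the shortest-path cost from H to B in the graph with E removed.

A few of the H→B routes:
H-G-D-B: 7 + 7 + 3 = 17
H-G-B: 7 + 2 = 9
H-A-F-G-B: 7 + 5 + 1 + 2 = 15
Best route has total 9.

9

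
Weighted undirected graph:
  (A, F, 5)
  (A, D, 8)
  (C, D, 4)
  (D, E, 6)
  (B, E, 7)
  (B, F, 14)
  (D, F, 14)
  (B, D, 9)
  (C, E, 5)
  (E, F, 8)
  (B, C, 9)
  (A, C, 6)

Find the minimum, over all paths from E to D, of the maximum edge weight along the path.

5

Checking several routes:
E -> D: max(6) = 6
E -> C -> D: max(5, 4) = 5
E -> C -> A -> D: max(5, 6, 8) = 8
Smallest bottleneck: 5.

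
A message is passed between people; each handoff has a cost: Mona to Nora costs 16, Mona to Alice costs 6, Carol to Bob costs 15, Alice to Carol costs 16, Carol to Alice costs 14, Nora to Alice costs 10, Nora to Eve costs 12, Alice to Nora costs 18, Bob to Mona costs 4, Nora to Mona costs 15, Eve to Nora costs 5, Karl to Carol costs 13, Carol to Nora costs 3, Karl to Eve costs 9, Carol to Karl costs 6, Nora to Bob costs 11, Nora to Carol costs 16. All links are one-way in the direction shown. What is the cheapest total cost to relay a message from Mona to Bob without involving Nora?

37

Paths from Mona to Bob avoiding Nora:
Mona -> Alice -> Carol -> Bob: 6 + 16 + 15 = 37
The minimum is 37.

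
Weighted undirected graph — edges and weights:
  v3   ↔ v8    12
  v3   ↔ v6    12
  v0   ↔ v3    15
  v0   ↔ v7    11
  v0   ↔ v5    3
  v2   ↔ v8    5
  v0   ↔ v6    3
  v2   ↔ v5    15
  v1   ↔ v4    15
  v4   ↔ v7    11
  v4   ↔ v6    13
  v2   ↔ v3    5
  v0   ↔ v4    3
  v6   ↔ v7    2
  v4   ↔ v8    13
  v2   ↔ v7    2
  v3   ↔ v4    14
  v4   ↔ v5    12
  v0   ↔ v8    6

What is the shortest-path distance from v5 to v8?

9

Some routes from v5 to v8:
v5 -> v0 -> v7 -> v2 -> v8: 3 + 11 + 2 + 5 = 21
v5 -> v0 -> v4 -> v8: 3 + 3 + 13 = 19
v5 -> v0 -> v8: 3 + 6 = 9
v5 -> v0 -> v6 -> v7 -> v2 -> v8: 3 + 3 + 2 + 2 + 5 = 15
v5 -> v2 -> v8: 15 + 5 = 20
Shortest: 9.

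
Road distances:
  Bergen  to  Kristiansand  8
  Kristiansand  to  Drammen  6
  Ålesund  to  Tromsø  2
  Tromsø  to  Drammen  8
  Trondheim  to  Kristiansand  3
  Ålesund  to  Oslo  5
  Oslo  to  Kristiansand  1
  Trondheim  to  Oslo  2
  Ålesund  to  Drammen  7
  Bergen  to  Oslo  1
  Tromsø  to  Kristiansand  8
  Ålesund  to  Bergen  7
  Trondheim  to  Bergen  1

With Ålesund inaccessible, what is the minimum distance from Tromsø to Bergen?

Comparing a few candidate routes:
Tromsø→Kristiansand→Trondheim→Bergen: 8 + 3 + 1 = 12
Tromsø→Kristiansand→Oslo→Bergen: 8 + 1 + 1 = 10
Tromsø→Kristiansand→Oslo→Trondheim→Bergen: 8 + 1 + 2 + 1 = 12
Tromsø→Kristiansand→Trondheim→Oslo→Bergen: 8 + 3 + 2 + 1 = 14
The minimum is 10.

10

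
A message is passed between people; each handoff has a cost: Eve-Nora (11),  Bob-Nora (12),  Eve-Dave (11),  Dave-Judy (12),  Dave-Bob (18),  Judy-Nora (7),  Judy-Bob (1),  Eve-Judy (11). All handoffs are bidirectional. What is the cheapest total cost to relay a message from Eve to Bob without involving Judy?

Paths from Eve to Bob avoiding Judy:
Eve → Nora → Bob: 11 + 12 = 23
Eve → Dave → Bob: 11 + 18 = 29
The minimum is 23.

23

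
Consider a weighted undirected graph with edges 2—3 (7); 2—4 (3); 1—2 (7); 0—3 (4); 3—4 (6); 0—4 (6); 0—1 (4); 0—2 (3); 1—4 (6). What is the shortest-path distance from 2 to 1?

Checking several routes:
2-4-0-1: 3 + 6 + 4 = 13
2-0-4-1: 3 + 6 + 6 = 15
2-1: 7
2-4-1: 3 + 6 = 9
2-0-1: 3 + 4 = 7
Best route has total 7.

7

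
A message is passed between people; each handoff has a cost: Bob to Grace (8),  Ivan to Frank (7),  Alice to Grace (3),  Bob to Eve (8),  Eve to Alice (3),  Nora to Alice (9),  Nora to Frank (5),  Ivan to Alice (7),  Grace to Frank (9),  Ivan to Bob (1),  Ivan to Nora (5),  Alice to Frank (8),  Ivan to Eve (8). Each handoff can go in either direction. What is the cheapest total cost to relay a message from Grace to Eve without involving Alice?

Comparing a few candidate routes:
Grace → Frank → Ivan → Eve: 9 + 7 + 8 = 24
Grace → Frank → Ivan → Bob → Eve: 9 + 7 + 1 + 8 = 25
Grace → Bob → Eve: 8 + 8 = 16
Grace → Bob → Ivan → Eve: 8 + 1 + 8 = 17
Grace → Frank → Nora → Ivan → Eve: 9 + 5 + 5 + 8 = 27
Shortest: 16.

16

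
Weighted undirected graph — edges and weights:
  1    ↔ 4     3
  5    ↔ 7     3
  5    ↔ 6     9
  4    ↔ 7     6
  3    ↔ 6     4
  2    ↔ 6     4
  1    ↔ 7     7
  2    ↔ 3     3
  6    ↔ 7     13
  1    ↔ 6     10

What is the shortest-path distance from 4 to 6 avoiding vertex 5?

Candidate routes:
4 → 7 → 1 → 6: 6 + 7 + 10 = 23
4 → 1 → 6: 3 + 10 = 13
4 → 1 → 7 → 6: 3 + 7 + 13 = 23
4 → 7 → 6: 6 + 13 = 19
Shortest: 13.

13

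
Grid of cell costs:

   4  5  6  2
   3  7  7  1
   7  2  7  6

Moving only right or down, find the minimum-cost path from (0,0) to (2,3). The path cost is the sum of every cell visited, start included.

Cheapest: r0c0 -> r0c1 -> r0c2 -> r0c3 -> r1c3 -> r2c3
  4 + 5 + 6 + 2 + 1 + 6 = 24

24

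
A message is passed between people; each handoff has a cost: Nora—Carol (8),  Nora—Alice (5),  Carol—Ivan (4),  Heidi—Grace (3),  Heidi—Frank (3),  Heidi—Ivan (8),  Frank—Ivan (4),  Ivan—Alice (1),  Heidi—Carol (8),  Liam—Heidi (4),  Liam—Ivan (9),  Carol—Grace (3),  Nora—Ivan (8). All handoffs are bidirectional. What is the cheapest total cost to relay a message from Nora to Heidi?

13

Some routes from Nora to Heidi:
Nora-Alice-Ivan-Frank-Heidi: 5 + 1 + 4 + 3 = 13
Nora-Alice-Ivan-Heidi: 5 + 1 + 8 = 14
Nora-Carol-Grace-Heidi: 8 + 3 + 3 = 14
The minimum is 13.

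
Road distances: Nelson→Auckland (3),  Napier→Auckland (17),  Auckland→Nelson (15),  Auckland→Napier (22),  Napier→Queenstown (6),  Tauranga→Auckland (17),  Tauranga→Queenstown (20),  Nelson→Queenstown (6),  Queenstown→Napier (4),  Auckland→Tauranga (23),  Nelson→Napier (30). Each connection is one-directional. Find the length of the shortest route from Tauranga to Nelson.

Paths from Tauranga to Nelson:
Tauranga - Queenstown - Napier - Auckland - Nelson: 20 + 4 + 17 + 15 = 56
Tauranga - Auckland - Nelson: 17 + 15 = 32
The minimum is 32.

32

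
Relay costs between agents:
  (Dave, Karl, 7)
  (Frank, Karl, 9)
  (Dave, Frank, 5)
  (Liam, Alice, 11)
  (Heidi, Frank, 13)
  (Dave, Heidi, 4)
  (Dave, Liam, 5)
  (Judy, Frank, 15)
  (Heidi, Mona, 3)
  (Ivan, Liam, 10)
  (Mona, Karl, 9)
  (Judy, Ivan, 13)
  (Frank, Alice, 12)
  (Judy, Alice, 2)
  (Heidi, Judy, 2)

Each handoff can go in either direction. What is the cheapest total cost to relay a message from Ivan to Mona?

18

Checking several routes:
Ivan→Liam→Dave→Karl→Mona: 10 + 5 + 7 + 9 = 31
Ivan→Liam→Alice→Judy→Heidi→Mona: 10 + 11 + 2 + 2 + 3 = 28
Ivan→Liam→Dave→Heidi→Mona: 10 + 5 + 4 + 3 = 22
Ivan→Judy→Heidi→Mona: 13 + 2 + 3 = 18
The minimum is 18.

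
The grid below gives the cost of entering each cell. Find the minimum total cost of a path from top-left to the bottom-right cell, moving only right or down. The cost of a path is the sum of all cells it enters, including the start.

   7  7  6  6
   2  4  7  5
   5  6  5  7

31

One optimal route is (0,0)→(1,0)→(1,1)→(2,1)→(2,2)→(2,3).
Its cost is 7 + 2 + 4 + 6 + 5 + 7 = 31.
(Top row then right column would cost 38.)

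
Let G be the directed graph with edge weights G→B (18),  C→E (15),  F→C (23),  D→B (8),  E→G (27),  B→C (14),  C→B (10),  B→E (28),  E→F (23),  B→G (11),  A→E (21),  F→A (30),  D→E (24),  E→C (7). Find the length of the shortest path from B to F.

Paths from B to F:
B→C→E→F: 14 + 15 + 23 = 52
B→E→F: 28 + 23 = 51
Shortest: 51.

51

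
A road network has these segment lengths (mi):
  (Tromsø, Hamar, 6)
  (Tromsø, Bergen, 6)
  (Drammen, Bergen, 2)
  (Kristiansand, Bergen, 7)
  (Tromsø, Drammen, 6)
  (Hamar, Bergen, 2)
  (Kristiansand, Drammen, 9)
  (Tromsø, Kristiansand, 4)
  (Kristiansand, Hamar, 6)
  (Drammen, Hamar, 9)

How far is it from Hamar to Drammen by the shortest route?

Some routes from Hamar to Drammen:
Hamar - Drammen: 9
Hamar - Tromsø - Drammen: 6 + 6 = 12
Hamar - Bergen - Drammen: 2 + 2 = 4
The minimum is 4 mi.

4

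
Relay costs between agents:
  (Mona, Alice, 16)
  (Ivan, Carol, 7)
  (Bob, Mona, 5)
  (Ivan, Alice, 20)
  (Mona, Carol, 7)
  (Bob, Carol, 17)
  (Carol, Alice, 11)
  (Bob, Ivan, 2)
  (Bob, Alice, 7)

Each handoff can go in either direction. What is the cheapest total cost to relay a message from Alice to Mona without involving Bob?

Paths from Alice to Mona avoiding Bob:
Alice-Mona: 16
Alice-Ivan-Carol-Mona: 20 + 7 + 7 = 34
Alice-Carol-Mona: 11 + 7 = 18
Best route has total 16.

16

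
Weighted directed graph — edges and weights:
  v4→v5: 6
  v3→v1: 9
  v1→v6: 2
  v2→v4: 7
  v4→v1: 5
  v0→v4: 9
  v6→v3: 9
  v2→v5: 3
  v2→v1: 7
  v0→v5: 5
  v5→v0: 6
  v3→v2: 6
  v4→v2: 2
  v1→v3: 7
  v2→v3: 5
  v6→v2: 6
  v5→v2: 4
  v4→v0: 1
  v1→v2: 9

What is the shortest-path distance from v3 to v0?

A few of the v3→v0 routes:
v3 → v1 → v6 → v2 → v4 → v0: 9 + 2 + 6 + 7 + 1 = 25
v3 → v2 → v4 → v0: 6 + 7 + 1 = 14
v3 → v2 → v5 → v0: 6 + 3 + 6 = 15
The minimum is 14.

14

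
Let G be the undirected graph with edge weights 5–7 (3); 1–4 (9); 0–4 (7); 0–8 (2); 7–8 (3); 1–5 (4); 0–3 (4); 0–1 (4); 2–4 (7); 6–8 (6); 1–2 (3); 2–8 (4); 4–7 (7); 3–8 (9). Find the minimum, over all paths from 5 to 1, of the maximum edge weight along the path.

Checking several routes:
5 -> 7 -> 8 -> 2 -> 1: max(3, 3, 4, 3) = 4
5 -> 1: max(4) = 4
5 -> 7 -> 8 -> 0 -> 1: max(3, 3, 2, 4) = 4
5 -> 7 -> 4 -> 0 -> 1: max(3, 7, 7, 4) = 7
5 -> 7 -> 4 -> 0 -> 8 -> 2 -> 1: max(3, 7, 7, 2, 4, 3) = 7
The minimum achievable maximum is 4.

4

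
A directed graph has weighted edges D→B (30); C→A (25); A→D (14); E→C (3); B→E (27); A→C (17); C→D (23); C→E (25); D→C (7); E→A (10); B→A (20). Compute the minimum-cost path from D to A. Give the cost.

32

Checking several routes:
D-C-A: 7 + 25 = 32
D-B-E-A: 30 + 27 + 10 = 67
D-B-A: 30 + 20 = 50
D-C-E-A: 7 + 25 + 10 = 42
The minimum is 32.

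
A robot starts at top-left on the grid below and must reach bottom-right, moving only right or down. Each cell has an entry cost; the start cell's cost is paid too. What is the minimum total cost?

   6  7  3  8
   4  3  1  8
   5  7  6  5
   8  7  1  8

Take [0,0] [1,0] [1,1] [1,2] [2,2] [3,2] [3,3] for a total of 6 + 4 + 3 + 1 + 6 + 1 + 8 = 29.
(Top row then right column would cost 45.)

29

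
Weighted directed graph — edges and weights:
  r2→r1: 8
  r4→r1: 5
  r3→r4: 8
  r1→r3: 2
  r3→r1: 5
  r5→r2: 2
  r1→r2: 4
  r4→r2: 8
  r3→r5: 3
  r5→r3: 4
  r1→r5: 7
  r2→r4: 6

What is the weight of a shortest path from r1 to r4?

10

Paths from r1 to r4:
r1→r5→r3→r4: 7 + 4 + 8 = 19
r1→r2→r4: 4 + 6 = 10
r1→r5→r2→r4: 7 + 2 + 6 = 15
r1→r3→r4: 2 + 8 = 10
r1→r3→r5→r2→r4: 2 + 3 + 2 + 6 = 13
The minimum is 10.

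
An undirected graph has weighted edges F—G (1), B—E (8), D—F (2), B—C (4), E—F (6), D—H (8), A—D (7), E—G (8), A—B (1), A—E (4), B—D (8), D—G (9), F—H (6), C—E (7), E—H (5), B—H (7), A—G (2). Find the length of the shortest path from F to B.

4

Some routes from F to B:
F → E → A → B: 6 + 4 + 1 = 11
F → D → A → B: 2 + 7 + 1 = 10
F → D → B: 2 + 8 = 10
F → G → A → B: 1 + 2 + 1 = 4
The minimum is 4.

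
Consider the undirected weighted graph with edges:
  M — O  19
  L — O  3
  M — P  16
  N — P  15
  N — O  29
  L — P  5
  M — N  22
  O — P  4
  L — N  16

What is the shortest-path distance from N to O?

Some routes from N to O:
N-L-O: 16 + 3 = 19
N-P-L-O: 15 + 5 + 3 = 23
N-P-O: 15 + 4 = 19
Shortest: 19.

19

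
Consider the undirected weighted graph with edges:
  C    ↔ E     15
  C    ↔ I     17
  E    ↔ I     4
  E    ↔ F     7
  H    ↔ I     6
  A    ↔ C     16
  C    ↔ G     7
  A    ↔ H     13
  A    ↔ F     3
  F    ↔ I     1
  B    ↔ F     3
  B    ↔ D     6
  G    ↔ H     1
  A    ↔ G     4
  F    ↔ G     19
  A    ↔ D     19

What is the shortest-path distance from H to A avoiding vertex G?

10

Checking several routes:
H-I-E-F-A: 6 + 4 + 7 + 3 = 20
H-I-F-A: 6 + 1 + 3 = 10
H-A: 13
H-I-C-A: 6 + 17 + 16 = 39
H-I-F-B-D-A: 6 + 1 + 3 + 6 + 19 = 35
Best route has total 10.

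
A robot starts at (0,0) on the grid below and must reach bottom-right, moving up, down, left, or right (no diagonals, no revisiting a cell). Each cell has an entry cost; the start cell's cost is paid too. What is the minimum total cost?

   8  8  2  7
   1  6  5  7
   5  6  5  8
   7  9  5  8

Take r0c0→r1c0→r1c1→r1c2→r2c2→r3c2→r3c3 for a total of 8 + 1 + 6 + 5 + 5 + 5 + 8 = 38.

38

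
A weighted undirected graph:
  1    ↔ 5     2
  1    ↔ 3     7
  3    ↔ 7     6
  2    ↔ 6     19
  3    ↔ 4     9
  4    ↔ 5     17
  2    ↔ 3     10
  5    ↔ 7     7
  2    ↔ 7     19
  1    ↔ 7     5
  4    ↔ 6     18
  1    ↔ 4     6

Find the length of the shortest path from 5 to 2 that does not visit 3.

A few of the 5→2 routes:
5-7-2: 7 + 19 = 26
5-1-7-2: 2 + 5 + 19 = 26
5-4-1-7-2: 17 + 6 + 5 + 19 = 47
5-4-6-2: 17 + 18 + 19 = 54
5-1-4-6-2: 2 + 6 + 18 + 19 = 45
The minimum is 26.

26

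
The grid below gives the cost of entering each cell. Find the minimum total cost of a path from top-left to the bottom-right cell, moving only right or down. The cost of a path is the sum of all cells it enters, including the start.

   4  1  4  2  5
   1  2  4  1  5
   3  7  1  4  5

21

Path [0,0] → [0,1] → [0,2] → [0,3] → [1,3] → [2,3] → [2,4]: 4 + 1 + 4 + 2 + 1 + 4 + 5 = 21.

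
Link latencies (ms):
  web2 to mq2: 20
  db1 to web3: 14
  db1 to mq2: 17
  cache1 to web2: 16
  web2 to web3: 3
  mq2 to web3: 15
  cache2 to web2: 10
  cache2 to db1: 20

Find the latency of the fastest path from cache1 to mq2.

Some routes from cache1 to mq2:
cache1 → web2 → web3 → db1 → mq2: 16 + 3 + 14 + 17 = 50
cache1 → web2 → web3 → mq2: 16 + 3 + 15 = 34
cache1 → web2 → mq2: 16 + 20 = 36
Shortest: 34 ms.

34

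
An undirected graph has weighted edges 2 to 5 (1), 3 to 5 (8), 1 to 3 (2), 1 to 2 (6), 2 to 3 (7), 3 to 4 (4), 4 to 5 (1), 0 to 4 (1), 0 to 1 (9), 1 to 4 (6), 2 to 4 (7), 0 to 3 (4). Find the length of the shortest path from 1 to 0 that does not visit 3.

7

Candidate routes:
1 -> 2 -> 4 -> 0: 6 + 7 + 1 = 14
1 -> 2 -> 5 -> 4 -> 0: 6 + 1 + 1 + 1 = 9
1 -> 0: 9
1 -> 4 -> 0: 6 + 1 = 7
Shortest: 7.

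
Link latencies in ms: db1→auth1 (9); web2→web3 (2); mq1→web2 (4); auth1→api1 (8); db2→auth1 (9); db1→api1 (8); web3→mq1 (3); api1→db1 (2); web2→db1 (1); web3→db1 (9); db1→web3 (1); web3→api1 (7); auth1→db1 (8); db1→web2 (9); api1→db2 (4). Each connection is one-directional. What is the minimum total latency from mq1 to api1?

13

Checking several routes:
mq1-web2-db1-web3-api1: 4 + 1 + 1 + 7 = 13
mq1-web2-db1-api1: 4 + 1 + 8 = 13
mq1-web2-web3-api1: 4 + 2 + 7 = 13
mq1-web2-db1-auth1-api1: 4 + 1 + 9 + 8 = 22
The minimum is 13 ms.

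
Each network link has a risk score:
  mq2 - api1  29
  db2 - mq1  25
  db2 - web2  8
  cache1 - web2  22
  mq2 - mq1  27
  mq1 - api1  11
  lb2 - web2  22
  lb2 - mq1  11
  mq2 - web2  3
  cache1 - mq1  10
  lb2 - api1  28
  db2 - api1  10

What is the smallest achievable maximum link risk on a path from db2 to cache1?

11

Some routes from db2 to cache1:
db2→web2→lb2→mq1→cache1: max(8, 22, 11, 10) = 22
db2→api1→mq1→cache1: max(10, 11, 10) = 11
db2→web2→cache1: max(8, 22) = 22
db2→api1→mq1→lb2→web2→cache1: max(10, 11, 11, 22, 22) = 22
Best route has worst link 11.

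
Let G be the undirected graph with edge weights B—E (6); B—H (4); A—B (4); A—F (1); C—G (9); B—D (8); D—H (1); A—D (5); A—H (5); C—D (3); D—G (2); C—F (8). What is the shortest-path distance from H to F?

A few of the H→F routes:
H-D-B-A-F: 1 + 8 + 4 + 1 = 14
H-B-D-A-F: 4 + 8 + 5 + 1 = 18
H-A-F: 5 + 1 = 6
H-D-A-F: 1 + 5 + 1 = 7
H-B-A-F: 4 + 4 + 1 = 9
H-D-C-F: 1 + 3 + 8 = 12
The minimum is 6.

6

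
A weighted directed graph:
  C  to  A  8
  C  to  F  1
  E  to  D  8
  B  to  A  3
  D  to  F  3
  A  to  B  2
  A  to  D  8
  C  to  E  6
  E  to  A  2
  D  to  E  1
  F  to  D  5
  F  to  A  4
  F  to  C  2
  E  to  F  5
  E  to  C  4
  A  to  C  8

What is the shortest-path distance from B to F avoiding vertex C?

Routes from B to F avoiding C:
B→A→D→E→F: 3 + 8 + 1 + 5 = 17
B→A→D→F: 3 + 8 + 3 = 14
The minimum is 14.

14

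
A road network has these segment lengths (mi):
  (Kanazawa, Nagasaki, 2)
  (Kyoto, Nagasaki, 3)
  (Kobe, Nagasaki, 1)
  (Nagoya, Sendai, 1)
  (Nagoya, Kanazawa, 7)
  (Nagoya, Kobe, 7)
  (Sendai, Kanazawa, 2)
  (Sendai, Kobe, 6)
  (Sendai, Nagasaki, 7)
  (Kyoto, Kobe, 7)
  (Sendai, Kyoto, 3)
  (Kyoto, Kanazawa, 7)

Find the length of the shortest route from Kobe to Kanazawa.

Comparing a few candidate routes:
Kobe → Nagoya → Sendai → Kanazawa: 7 + 1 + 2 = 10
Kobe → Nagasaki → Sendai → Kanazawa: 1 + 7 + 2 = 10
Kobe → Nagasaki → Kanazawa: 1 + 2 = 3
Kobe → Sendai → Kanazawa: 6 + 2 = 8
Kobe → Nagasaki → Kyoto → Sendai → Kanazawa: 1 + 3 + 3 + 2 = 9
Best route has total 3 mi.

3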